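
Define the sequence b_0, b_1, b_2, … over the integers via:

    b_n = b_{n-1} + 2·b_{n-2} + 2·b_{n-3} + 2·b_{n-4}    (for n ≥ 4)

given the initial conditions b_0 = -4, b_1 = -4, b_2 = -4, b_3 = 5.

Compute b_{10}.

-1897

b_4 = 1·5 + 2·-4 + 2·-4 + 2·-4 = -19
b_5 = 1·-19 + 2·5 + 2·-4 + 2·-4 = -25
b_6 = 1·-25 + 2·-19 + 2·5 + 2·-4 = -61
b_7 = 1·-61 + 2·-25 + 2·-19 + 2·5 = -139
b_8 = 1·-139 + 2·-61 + 2·-25 + 2·-19 = -349
b_9 = 1·-349 + 2·-139 + 2·-61 + 2·-25 = -799
b_10 = 1·-799 + 2·-349 + 2·-139 + 2·-61 = -1897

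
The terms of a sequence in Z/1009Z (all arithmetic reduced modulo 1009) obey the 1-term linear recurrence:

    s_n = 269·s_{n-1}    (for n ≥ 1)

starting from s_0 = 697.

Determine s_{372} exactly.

425

s_1 = 269·697 = 828
s_2 = 269·828 = 752
s_3 = 269·752 = 488
s_4 = 269·488 = 102
s_5 = 269·102 = 195
s_6 = 269·195 = 996
Continuing the recurrence:
  s_7 = 539;  s_8 = 704;  s_9 = 693;  s_10 = 761;  s_11 = 891;  s_12 = 546
  s_13 = 569;  s_14 = 702;  s_15 = 155;  s_16 = 326;  s_17 = 920;  s_18 = 275
  s_19 = 318;  s_20 = 786;  s_21 = 553;  s_22 = 434;  s_23 = 711;  s_24 = 558
  s_25 = 770;  s_26 = 285;  s_27 = 990;  s_28 = 943;  s_29 = 408;  s_30 = 780
  s_31 = 957;  s_32 = 138;  s_33 = 798;  s_34 = 754;  s_35 = 17;  s_36 = 537
  s_37 = 166;  s_38 = 258;  s_39 = 790;  s_40 = 620;  s_41 = 295;  s_42 = 653
  s_43 = 91;  s_44 = 263;  s_45 = 117;  s_46 = 194;  s_47 = 727;  s_48 = 826
  s_49 = 214;  s_50 = 53;  s_51 = 131;  s_52 = 933;  s_53 = 745;  s_54 = 623
  s_55 = 93;  s_56 = 801;  s_57 = 552;  s_58 = 165;  s_59 = 998;  s_60 = 68
  s_61 = 130;  s_62 = 664;  s_63 = 23;  s_64 = 133;  s_65 = 462;  s_66 = 171
  s_67 = 594;  s_68 = 364;  s_69 = 43;  s_70 = 468;  s_71 = 776;  s_72 = 890
  s_73 = 277;  s_74 = 856;  s_75 = 212;  s_76 = 524;  s_77 = 705;  s_78 = 962
  s_79 = 474;  s_80 = 372;  s_81 = 177;  s_82 = 190;  s_83 = 660;  s_84 = 965
  s_85 = 272;  s_86 = 520;  s_87 = 638;  s_88 = 92;  s_89 = 532;  s_90 = 839
  s_91 = 684;  s_92 = 358;  s_93 = 447;  s_94 = 172;  s_95 = 863;  s_96 = 77
  s_97 = 533;  s_98 = 99;  s_99 = 397;  s_100 = 848;  s_101 = 78;  s_102 = 802
  s_103 = 821;  s_104 = 887;  s_105 = 479;  s_106 = 708;  s_107 = 760;  s_108 = 622
  s_109 = 833;  s_110 = 79;  s_111 = 62;  s_112 = 534;  s_113 = 368;  s_114 = 110
  s_115 = 329;  s_116 = 718;  s_117 = 423;  s_118 = 779;  s_119 = 688;  s_120 = 425
  s_121 = 308;  s_122 = 114;  s_123 = 396;  s_124 = 579;  s_125 = 365;  s_126 = 312
  s_127 = 181;  s_128 = 257;  s_129 = 521;  s_130 = 907;  s_131 = 814;  s_132 = 13
  s_133 = 470;  s_134 = 305;  s_135 = 316;  s_136 = 248;  s_137 = 118;  s_138 = 463
  s_139 = 440;  s_140 = 307;  s_141 = 854;  s_142 = 683;  s_143 = 89;  s_144 = 734
  s_145 = 691;  s_146 = 223;  s_147 = 456;  s_148 = 575;  s_149 = 298;  s_150 = 451
  s_151 = 239;  s_152 = 724;  s_153 = 19;  s_154 = 66;  s_155 = 601;  s_156 = 229
  s_157 = 52;  s_158 = 871;  s_159 = 211;  s_160 = 255;  s_161 = 992;  s_162 = 472
  s_163 = 843;  s_164 = 751;  s_165 = 219;  s_166 = 389;  s_167 = 714;  s_168 = 356
  s_169 = 918;  s_170 = 746;  s_171 = 892;  s_172 = 815;  s_173 = 282;  s_174 = 183
  s_175 = 795;  s_176 = 956;  s_177 = 878;  s_178 = 76;  s_179 = 264;  s_180 = 386
  s_181 = 916;  s_182 = 208;  s_183 = 457;  s_184 = 844;  s_185 = 11;  s_186 = 941
  s_187 = 879;  s_188 = 345;  s_189 = 986;  s_190 = 876;  s_191 = 547;  s_192 = 838
  s_193 = 415;  s_194 = 645;  s_195 = 966;  s_196 = 541;  s_197 = 233;  s_198 = 119
  s_199 = 732;  s_200 = 153;  s_201 = 797;  s_202 = 485;  s_203 = 304;  s_204 = 47
  s_205 = 535;  s_206 = 637;  s_207 = 832;  s_208 = 819;  s_209 = 349;  s_210 = 44
  s_211 = 737;  s_212 = 489;  s_213 = 371;  s_214 = 917;  s_215 = 477;  s_216 = 170
  s_217 = 325;  s_218 = 651;  s_219 = 562;  s_220 = 837;  s_221 = 146;  s_222 = 932
  s_223 = 476;  s_224 = 910;  s_225 = 612;  s_226 = 161;  s_227 = 931;  s_228 = 207
  s_229 = 188;  s_230 = 122;  s_231 = 530;  s_232 = 301;  s_233 = 249;  s_234 = 387
  s_235 = 176;  s_236 = 930;  s_237 = 947;  s_238 = 475;  s_239 = 641;  s_240 = 899
  s_241 = 680;  s_242 = 291;  s_243 = 586;  s_244 = 230;  s_245 = 321;  s_246 = 584
  s_247 = 701;  s_248 = 895;  s_249 = 613;  s_250 = 430;  s_251 = 644;  s_252 = 697
  s_253 = 828;  s_254 = 752;  s_255 = 488;  s_256 = 102;  s_257 = 195;  s_258 = 996
  s_259 = 539;  s_260 = 704;  s_261 = 693;  s_262 = 761;  s_263 = 891;  s_264 = 546
  s_265 = 569;  s_266 = 702;  s_267 = 155;  s_268 = 326;  s_269 = 920;  s_270 = 275
  s_271 = 318;  s_272 = 786;  s_273 = 553;  s_274 = 434;  s_275 = 711;  s_276 = 558
  s_277 = 770;  s_278 = 285;  s_279 = 990;  s_280 = 943;  s_281 = 408;  s_282 = 780
  s_283 = 957;  s_284 = 138;  s_285 = 798;  s_286 = 754;  s_287 = 17;  s_288 = 537
  s_289 = 166;  s_290 = 258;  s_291 = 790;  s_292 = 620;  s_293 = 295;  s_294 = 653
  s_295 = 91;  s_296 = 263;  s_297 = 117;  s_298 = 194;  s_299 = 727;  s_300 = 826
  s_301 = 214;  s_302 = 53;  s_303 = 131;  s_304 = 933;  s_305 = 745;  s_306 = 623
  s_307 = 93;  s_308 = 801;  s_309 = 552;  s_310 = 165;  s_311 = 998;  s_312 = 68
  s_313 = 130;  s_314 = 664;  s_315 = 23;  s_316 = 133;  s_317 = 462;  s_318 = 171
  s_319 = 594;  s_320 = 364;  s_321 = 43;  s_322 = 468;  s_323 = 776;  s_324 = 890
  s_325 = 277;  s_326 = 856;  s_327 = 212;  s_328 = 524;  s_329 = 705;  s_330 = 962
  s_331 = 474;  s_332 = 372;  s_333 = 177;  s_334 = 190;  s_335 = 660;  s_336 = 965
  s_337 = 272;  s_338 = 520;  s_339 = 638;  s_340 = 92;  s_341 = 532;  s_342 = 839
  s_343 = 684;  s_344 = 358;  s_345 = 447;  s_346 = 172;  s_347 = 863;  s_348 = 77
  s_349 = 533;  s_350 = 99;  s_351 = 397;  s_352 = 848;  s_353 = 78;  s_354 = 802
  s_355 = 821;  s_356 = 887;  s_357 = 479;  s_358 = 708;  s_359 = 760;  s_360 = 622
  s_361 = 833;  s_362 = 79;  s_363 = 62;  s_364 = 534;  s_365 = 368;  s_366 = 110
  s_367 = 329;  s_368 = 718;  s_369 = 423;  s_370 = 779
s_371 = 269·779 = 688
s_372 = 269·688 = 425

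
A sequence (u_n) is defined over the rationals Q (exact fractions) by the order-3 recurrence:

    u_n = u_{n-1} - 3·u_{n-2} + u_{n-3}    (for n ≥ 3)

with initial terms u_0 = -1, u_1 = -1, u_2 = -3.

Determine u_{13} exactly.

631

u_3 = 1·-3 + -3·-1 + 1·-1 = -1
u_4 = 1·-1 + -3·-3 + 1·-1 = 7
u_5 = 1·7 + -3·-1 + 1·-3 = 7
u_6 = 1·7 + -3·7 + 1·-1 = -15
u_7 = 1·-15 + -3·7 + 1·7 = -29
u_8 = 1·-29 + -3·-15 + 1·7 = 23
u_9 = 1·23 + -3·-29 + 1·-15 = 95
u_10 = 1·95 + -3·23 + 1·-29 = -3
u_11 = 1·-3 + -3·95 + 1·23 = -265
u_12 = 1·-265 + -3·-3 + 1·95 = -161
u_13 = 1·-161 + -3·-265 + 1·-3 = 631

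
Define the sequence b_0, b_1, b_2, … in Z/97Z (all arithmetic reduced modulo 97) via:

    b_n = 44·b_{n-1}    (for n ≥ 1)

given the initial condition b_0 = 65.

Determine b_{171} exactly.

b_1 = 44·65 = 47
b_2 = 44·47 = 31
b_3 = 44·31 = 6
b_4 = 44·6 = 70
b_5 = 44·70 = 73
b_6 = 44·73 = 11
b_7 = 44·11 = 96
b_8 = 44·96 = 53
b_9 = 44·53 = 4
b_10 = 44·4 = 79
b_11 = 44·79 = 81
b_12 = 44·81 = 72
b_13 = 44·72 = 64
b_14 = 44·64 = 3
b_15 = 44·3 = 35
b_16 = 44·35 = 85
b_17 = 44·85 = 54
b_18 = 44·54 = 48
b_19 = 44·48 = 75
b_20 = 44·75 = 2
b_21 = 44·2 = 88
b_22 = 44·88 = 89
b_23 = 44·89 = 36
b_24 = 44·36 = 32
b_25 = 44·32 = 50
b_26 = 44·50 = 66
b_27 = 44·66 = 91
b_28 = 44·91 = 27
b_29 = 44·27 = 24
b_30 = 44·24 = 86
b_31 = 44·86 = 1
b_32 = 44·1 = 44
b_33 = 44·44 = 93
b_34 = 44·93 = 18
b_35 = 44·18 = 16
b_36 = 44·16 = 25
b_37 = 44·25 = 33
b_38 = 44·33 = 94
b_39 = 44·94 = 62
b_40 = 44·62 = 12
b_41 = 44·12 = 43
b_42 = 44·43 = 49
b_43 = 44·49 = 22
b_44 = 44·22 = 95
b_45 = 44·95 = 9
b_46 = 44·9 = 8
b_47 = 44·8 = 61
b_48 = 44·61 = 65
(b_48) = (65) = (b_0), so the sequence has period 48.
171 ≡ 27 (mod 48), hence b_171 = b_27 = 91.

91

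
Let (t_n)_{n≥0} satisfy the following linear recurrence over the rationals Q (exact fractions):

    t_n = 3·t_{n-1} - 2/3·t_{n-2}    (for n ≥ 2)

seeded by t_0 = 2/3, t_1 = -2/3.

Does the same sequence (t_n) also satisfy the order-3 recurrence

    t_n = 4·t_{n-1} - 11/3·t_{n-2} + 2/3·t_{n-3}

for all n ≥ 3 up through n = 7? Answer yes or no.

Terms t_0..t_7: 2/3, -2/3, -22/9, -62/9, -514/27, -1418/27, -11734/81, -32366/81
n=3: candidate gives -62/9, actual t_3 = -62/9 ✓
n=4: candidate gives -514/27, actual t_4 = -514/27 ✓
n=5: candidate gives -1418/27, actual t_5 = -1418/27 ✓
n=6: candidate gives -11734/81, actual t_6 = -11734/81 ✓
n=7: candidate gives -32366/81, actual t_7 = -32366/81 ✓

yes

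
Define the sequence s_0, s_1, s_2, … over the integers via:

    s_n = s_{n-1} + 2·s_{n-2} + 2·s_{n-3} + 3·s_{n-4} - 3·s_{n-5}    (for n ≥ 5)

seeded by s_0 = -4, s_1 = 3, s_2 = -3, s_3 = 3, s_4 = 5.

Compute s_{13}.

15544

s_5 = 1·5 + 2·3 + 2·-3 + 3·3 + -3·-4 = 26
s_6 = 1·26 + 2·5 + 2·3 + 3·-3 + -3·3 = 24
s_7 = 1·24 + 2·26 + 2·5 + 3·3 + -3·-3 = 104
s_8 = 1·104 + 2·24 + 2·26 + 3·5 + -3·3 = 210
s_9 = 1·210 + 2·104 + 2·24 + 3·26 + -3·5 = 529
s_10 = 1·529 + 2·210 + 2·104 + 3·24 + -3·26 = 1151
s_11 = 1·1151 + 2·529 + 2·210 + 3·104 + -3·24 = 2869
s_12 = 1·2869 + 2·1151 + 2·529 + 3·210 + -3·104 = 6547
s_13 = 1·6547 + 2·2869 + 2·1151 + 3·529 + -3·210 = 15544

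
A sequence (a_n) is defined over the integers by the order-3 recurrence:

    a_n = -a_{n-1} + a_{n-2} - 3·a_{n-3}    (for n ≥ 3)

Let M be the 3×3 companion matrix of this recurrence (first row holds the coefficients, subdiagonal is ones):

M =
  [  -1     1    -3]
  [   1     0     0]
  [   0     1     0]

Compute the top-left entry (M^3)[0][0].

(M^3)[0][0] is the top entry after applying M 3 times to the unit state (1, 0, 0). Equivalently it is h_{5} for the auxiliary sequence (h_n) obeying the same recurrence with h_2 = 1 and h_i = 0 for 0 ≤ i < 2:
h_3 = -1·1 + 1·0 + -3·0 = -1
h_4 = -1·-1 + 1·1 + -3·0 = 2
h_5 = -1·2 + 1·-1 + -3·1 = -6

-6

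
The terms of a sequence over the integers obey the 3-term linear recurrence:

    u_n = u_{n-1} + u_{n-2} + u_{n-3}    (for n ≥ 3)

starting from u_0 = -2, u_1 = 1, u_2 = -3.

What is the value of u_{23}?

u_3 = 1·-3 + 1·1 + 1·-2 = -4
u_4 = 1·-4 + 1·-3 + 1·1 = -6
u_5 = 1·-6 + 1·-4 + 1·-3 = -13
u_6 = 1·-13 + 1·-6 + 1·-4 = -23
u_7 = 1·-23 + 1·-13 + 1·-6 = -42
u_8 = 1·-42 + 1·-23 + 1·-13 = -78
u_9 = 1·-78 + 1·-42 + 1·-23 = -143
u_10 = 1·-143 + 1·-78 + 1·-42 = -263
u_11 = 1·-263 + 1·-143 + 1·-78 = -484
u_12 = 1·-484 + 1·-263 + 1·-143 = -890
u_13 = 1·-890 + 1·-484 + 1·-263 = -1637
u_14 = 1·-1637 + 1·-890 + 1·-484 = -3011
u_15 = 1·-3011 + 1·-1637 + 1·-890 = -5538
u_16 = 1·-5538 + 1·-3011 + 1·-1637 = -10186
u_17 = 1·-10186 + 1·-5538 + 1·-3011 = -18735
u_18 = 1·-18735 + 1·-10186 + 1·-5538 = -34459
u_19 = 1·-34459 + 1·-18735 + 1·-10186 = -63380
u_20 = 1·-63380 + 1·-34459 + 1·-18735 = -116574
u_21 = 1·-116574 + 1·-63380 + 1·-34459 = -214413
u_22 = 1·-214413 + 1·-116574 + 1·-63380 = -394367
u_23 = 1·-394367 + 1·-214413 + 1·-116574 = -725354

-725354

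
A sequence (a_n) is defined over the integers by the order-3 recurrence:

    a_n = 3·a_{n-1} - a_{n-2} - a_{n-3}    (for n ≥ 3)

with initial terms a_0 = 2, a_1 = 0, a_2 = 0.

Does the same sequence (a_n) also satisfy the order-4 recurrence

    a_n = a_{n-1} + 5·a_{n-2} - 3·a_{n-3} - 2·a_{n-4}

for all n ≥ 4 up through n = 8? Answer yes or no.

yes

Terms a_0..a_8: 2, 0, 0, -2, -6, -16, -40, -98, -238
n=4: candidate gives -6, actual a_4 = -6 ✓
n=5: candidate gives -16, actual a_5 = -16 ✓
n=6: candidate gives -40, actual a_6 = -40 ✓
n=7: candidate gives -98, actual a_7 = -98 ✓
n=8: candidate gives -238, actual a_8 = -238 ✓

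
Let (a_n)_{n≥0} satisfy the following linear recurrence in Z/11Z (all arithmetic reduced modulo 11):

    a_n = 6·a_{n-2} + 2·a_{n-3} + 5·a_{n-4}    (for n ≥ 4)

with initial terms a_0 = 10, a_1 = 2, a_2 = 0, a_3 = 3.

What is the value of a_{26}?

a_4 = 0·3 + 6·0 + 2·2 + 5·10 = 10
a_5 = 0·10 + 6·3 + 2·0 + 5·2 = 6
a_6 = 0·6 + 6·10 + 2·3 + 5·0 = 0
a_7 = 0·0 + 6·6 + 2·10 + 5·3 = 5
a_8 = 0·5 + 6·0 + 2·6 + 5·10 = 7
a_9 = 0·7 + 6·5 + 2·0 + 5·6 = 5
a_10 = 0·5 + 6·7 + 2·5 + 5·0 = 8
a_11 = 0·8 + 6·5 + 2·7 + 5·5 = 3
a_12 = 0·3 + 6·8 + 2·5 + 5·7 = 5
a_13 = 0·5 + 6·3 + 2·8 + 5·5 = 4
a_14 = 0·4 + 6·5 + 2·3 + 5·8 = 10
a_15 = 0·10 + 6·4 + 2·5 + 5·3 = 5
a_16 = 0·5 + 6·10 + 2·4 + 5·5 = 5
a_17 = 0·5 + 6·5 + 2·10 + 5·4 = 4
a_18 = 0·4 + 6·5 + 2·5 + 5·10 = 2
a_19 = 0·2 + 6·4 + 2·5 + 5·5 = 4
a_20 = 0·4 + 6·2 + 2·4 + 5·5 = 1
a_21 = 0·1 + 6·4 + 2·2 + 5·4 = 4
a_22 = 0·4 + 6·1 + 2·4 + 5·2 = 2
a_23 = 0·2 + 6·4 + 2·1 + 5·4 = 2
a_24 = 0·2 + 6·2 + 2·4 + 5·1 = 3
a_25 = 0·3 + 6·2 + 2·2 + 5·4 = 3
a_26 = 0·3 + 6·3 + 2·2 + 5·2 = 10

10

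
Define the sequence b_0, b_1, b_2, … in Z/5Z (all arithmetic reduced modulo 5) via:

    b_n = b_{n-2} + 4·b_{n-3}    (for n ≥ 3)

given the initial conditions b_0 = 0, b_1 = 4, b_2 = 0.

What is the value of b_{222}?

2

b_3 = 0·0 + 1·4 + 4·0 = 4
b_4 = 0·4 + 1·0 + 4·4 = 1
b_5 = 0·1 + 1·4 + 4·0 = 4
b_6 = 0·4 + 1·1 + 4·4 = 2
b_7 = 0·2 + 1·4 + 4·1 = 3
b_8 = 0·3 + 1·2 + 4·4 = 3
b_9 = 0·3 + 1·3 + 4·2 = 1
b_10 = 0·1 + 1·3 + 4·3 = 0
b_11 = 0·0 + 1·1 + 4·3 = 3
b_12 = 0·3 + 1·0 + 4·1 = 4
b_13 = 0·4 + 1·3 + 4·0 = 3
b_14 = 0·3 + 1·4 + 4·3 = 1
b_15 = 0·1 + 1·3 + 4·4 = 4
b_16 = 0·4 + 1·1 + 4·3 = 3
b_17 = 0·3 + 1·4 + 4·1 = 3
b_18 = 0·3 + 1·3 + 4·4 = 4
b_19 = 0·4 + 1·3 + 4·3 = 0
b_20 = 0·0 + 1·4 + 4·3 = 1
b_21 = 0·1 + 1·0 + 4·4 = 1
b_22 = 0·1 + 1·1 + 4·0 = 1
b_23 = 0·1 + 1·1 + 4·1 = 0
b_24 = 0·0 + 1·1 + 4·1 = 0
b_25 = 0·0 + 1·0 + 4·1 = 4
b_26 = 0·4 + 1·0 + 4·0 = 0
(b_24, b_25, b_26) = (0, 4, 0) = (b_0, b_1, b_2), so the sequence has period 24.
222 ≡ 6 (mod 24), hence b_222 = b_6 = 2.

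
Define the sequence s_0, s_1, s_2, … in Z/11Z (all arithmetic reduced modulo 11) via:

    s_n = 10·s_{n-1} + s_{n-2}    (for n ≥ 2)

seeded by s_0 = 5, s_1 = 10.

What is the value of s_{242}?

6

s_2 = 10·10 + 1·5 = 6
s_3 = 10·6 + 1·10 = 4
s_4 = 10·4 + 1·6 = 2
s_5 = 10·2 + 1·4 = 2
s_6 = 10·2 + 1·2 = 0
s_7 = 10·0 + 1·2 = 2
s_8 = 10·2 + 1·0 = 9
s_9 = 10·9 + 1·2 = 4
s_10 = 10·4 + 1·9 = 5
s_11 = 10·5 + 1·4 = 10
(s_10, s_11) = (5, 10) = (s_0, s_1), so the sequence has period 10.
242 ≡ 2 (mod 10), hence s_242 = s_2 = 6.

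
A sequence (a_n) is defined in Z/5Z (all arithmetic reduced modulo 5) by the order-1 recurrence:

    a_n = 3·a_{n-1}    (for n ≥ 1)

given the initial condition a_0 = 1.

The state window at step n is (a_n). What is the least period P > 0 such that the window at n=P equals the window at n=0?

n=0: window = (1)
n=1: window = (3)
n=2: window = (4)
n=3: window = (2)
n=4: window = (1)
window at n=4 equals window at n=0 → period = 4

4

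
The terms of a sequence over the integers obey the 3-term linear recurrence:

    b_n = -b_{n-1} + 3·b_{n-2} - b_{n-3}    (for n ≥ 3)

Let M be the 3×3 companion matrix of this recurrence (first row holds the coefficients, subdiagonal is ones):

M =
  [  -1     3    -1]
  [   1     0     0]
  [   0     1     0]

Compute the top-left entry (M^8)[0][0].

(M^8)[0][0] is the top entry after applying M 8 times to the unit state (1, 0, 0). Equivalently it is h_{10} for the auxiliary sequence (h_n) obeying the same recurrence with h_2 = 1 and h_i = 0 for 0 ≤ i < 2:
h_3 = -1·1 + 3·0 + -1·0 = -1
h_4 = -1·-1 + 3·1 + -1·0 = 4
h_5 = -1·4 + 3·-1 + -1·1 = -8
h_6 = -1·-8 + 3·4 + -1·-1 = 21
h_7 = -1·21 + 3·-8 + -1·4 = -49
h_8 = -1·-49 + 3·21 + -1·-8 = 120
h_9 = -1·120 + 3·-49 + -1·21 = -288
h_10 = -1·-288 + 3·120 + -1·-49 = 697

697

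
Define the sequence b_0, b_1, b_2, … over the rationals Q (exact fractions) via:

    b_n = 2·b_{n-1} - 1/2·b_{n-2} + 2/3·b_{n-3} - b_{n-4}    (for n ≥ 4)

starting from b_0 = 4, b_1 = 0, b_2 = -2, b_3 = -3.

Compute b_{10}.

b_4 = 2·-3 + -1/2·-2 + 2/3·0 + -1·4 = -9
b_5 = 2·-9 + -1/2·-3 + 2/3·-2 + -1·0 = -107/6
b_6 = 2·-107/6 + -1/2·-9 + 2/3·-3 + -1·-2 = -187/6
b_7 = 2·-187/6 + -1/2·-107/6 + 2/3·-9 + -1·-3 = -677/12
b_8 = 2·-677/12 + -1/2·-187/6 + 2/3·-107/6 + -1·-9 = -3605/36
b_9 = 2·-3605/36 + -1/2·-677/12 + 2/3·-187/6 + -1·-107/6 = -12601/72
b_10 = 2·-12601/72 + -1/2·-3605/36 + 2/3·-677/12 + -1·-187/6 = -22061/72

-22061/72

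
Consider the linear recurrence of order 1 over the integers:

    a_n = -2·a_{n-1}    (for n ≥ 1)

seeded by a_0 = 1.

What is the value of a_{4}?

16

a_1 = -2·1 = -2
a_2 = -2·-2 = 4
a_3 = -2·4 = -8
a_4 = -2·-8 = 16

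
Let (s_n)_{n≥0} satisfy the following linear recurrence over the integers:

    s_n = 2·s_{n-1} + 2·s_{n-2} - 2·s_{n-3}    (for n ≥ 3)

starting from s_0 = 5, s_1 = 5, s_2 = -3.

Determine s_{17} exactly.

-3617632

s_3 = 2·-3 + 2·5 + -2·5 = -6
s_4 = 2·-6 + 2·-3 + -2·5 = -28
s_5 = 2·-28 + 2·-6 + -2·-3 = -62
s_6 = 2·-62 + 2·-28 + -2·-6 = -168
s_7 = 2·-168 + 2·-62 + -2·-28 = -404
s_8 = 2·-404 + 2·-168 + -2·-62 = -1020
s_9 = 2·-1020 + 2·-404 + -2·-168 = -2512
s_10 = 2·-2512 + 2·-1020 + -2·-404 = -6256
s_11 = 2·-6256 + 2·-2512 + -2·-1020 = -15496
s_12 = 2·-15496 + 2·-6256 + -2·-2512 = -38480
s_13 = 2·-38480 + 2·-15496 + -2·-6256 = -95440
s_14 = 2·-95440 + 2·-38480 + -2·-15496 = -236848
s_15 = 2·-236848 + 2·-95440 + -2·-38480 = -587616
s_16 = 2·-587616 + 2·-236848 + -2·-95440 = -1458048
s_17 = 2·-1458048 + 2·-587616 + -2·-236848 = -3617632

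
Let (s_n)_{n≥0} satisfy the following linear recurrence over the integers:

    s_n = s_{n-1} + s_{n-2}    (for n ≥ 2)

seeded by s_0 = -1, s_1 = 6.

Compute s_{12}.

s_2 = 1·6 + 1·-1 = 5
s_3 = 1·5 + 1·6 = 11
s_4 = 1·11 + 1·5 = 16
s_5 = 1·16 + 1·11 = 27
s_6 = 1·27 + 1·16 = 43
s_7 = 1·43 + 1·27 = 70
s_8 = 1·70 + 1·43 = 113
s_9 = 1·113 + 1·70 = 183
s_10 = 1·183 + 1·113 = 296
s_11 = 1·296 + 1·183 = 479
s_12 = 1·479 + 1·296 = 775

775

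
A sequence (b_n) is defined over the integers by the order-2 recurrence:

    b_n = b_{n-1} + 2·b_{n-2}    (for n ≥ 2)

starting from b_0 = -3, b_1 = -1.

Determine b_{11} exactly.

-2729

b_2 = 1·-1 + 2·-3 = -7
b_3 = 1·-7 + 2·-1 = -9
b_4 = 1·-9 + 2·-7 = -23
b_5 = 1·-23 + 2·-9 = -41
b_6 = 1·-41 + 2·-23 = -87
b_7 = 1·-87 + 2·-41 = -169
b_8 = 1·-169 + 2·-87 = -343
b_9 = 1·-343 + 2·-169 = -681
b_10 = 1·-681 + 2·-343 = -1367
b_11 = 1·-1367 + 2·-681 = -2729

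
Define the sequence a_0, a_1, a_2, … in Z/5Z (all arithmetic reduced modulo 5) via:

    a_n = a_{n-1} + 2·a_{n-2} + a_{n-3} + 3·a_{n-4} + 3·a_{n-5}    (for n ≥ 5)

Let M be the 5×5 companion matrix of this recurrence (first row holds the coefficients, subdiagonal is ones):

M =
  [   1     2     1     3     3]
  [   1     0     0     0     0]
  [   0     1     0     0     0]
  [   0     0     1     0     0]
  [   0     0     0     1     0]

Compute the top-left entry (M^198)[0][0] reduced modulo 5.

(M^198)[0][0] is the top entry after applying M 198 times to the unit state (1, 0, 0, 0, 0). Equivalently it is h_{202} for the auxiliary sequence (h_n) obeying the same recurrence with h_4 = 1 and h_i = 0 for 0 ≤ i < 4:
h_5 = 1·1 + 2·0 + 1·0 + 3·0 + 3·0 = 1
h_6 = 1·1 + 2·1 + 1·0 + 3·0 + 3·0 = 3
h_7 = 1·3 + 2·1 + 1·1 + 3·0 + 3·0 = 1
h_8 = 1·1 + 2·3 + 1·1 + 3·1 + 3·0 = 1
h_9 = 1·1 + 2·1 + 1·3 + 3·1 + 3·1 = 2
h_10 = 1·2 + 2·1 + 1·1 + 3·3 + 3·1 = 2
Continuing the recurrence:
  h_11 = 4;  h_12 = 1;  h_13 = 0;  h_14 = 3;  h_15 = 2;  h_16 = 3
  h_17 = 3;  h_18 = 0;  h_19 = 4;  h_20 = 2;  h_21 = 3;  h_22 = 0
  h_23 = 0;  h_24 = 1;  h_25 = 1;  h_26 = 2;  h_27 = 0;  h_28 = 3
  h_29 = 1;  h_30 = 1;  h_31 = 2;  h_32 = 4;  h_33 = 1;  h_34 = 2
  h_35 = 2;  h_36 = 0;  h_37 = 1;  h_38 = 2;  h_39 = 1;  h_40 = 2
  h_41 = 4;  h_42 = 3;  h_43 = 2;  h_44 = 1;  h_45 = 1;  h_46 = 1
  h_47 = 4;  h_48 = 1;  h_49 = 1;  h_50 = 3;  h_51 = 1;  h_52 = 3
  h_53 = 4;  h_54 = 3;  h_55 = 1;  h_56 = 3;  h_57 = 4;  h_58 = 2
  h_59 = 0;  h_60 = 0;  h_61 = 3;  h_62 = 1;  h_63 = 3;  h_64 = 3
  h_65 = 4;  h_66 = 0;  h_67 = 3;  h_68 = 0;  h_69 = 2;  h_70 = 2
  h_71 = 0;  h_72 = 0;  h_73 = 3;  h_74 = 0;  h_75 = 2;  h_76 = 0
  h_77 = 3;  h_78 = 4;  h_79 = 1;  h_80 = 3;  h_81 = 3;  h_82 = 1
  h_83 = 0;  h_84 = 2;  h_85 = 1;  h_86 = 2;  h_87 = 4;  h_88 = 0
  h_89 = 4;  h_90 = 2;  h_91 = 3;  h_92 = 3;  h_93 = 3;  h_94 = 0
  h_95 = 4;  h_96 = 0;  h_97 = 1;  h_98 = 4;  h_99 = 3;  h_100 = 4
  h_101 = 2;  h_102 = 3;  h_103 = 2;  h_104 = 1;  h_105 = 1;  h_106 = 0
  h_107 = 3;  h_108 = 3;  h_109 = 0;  h_110 = 2;  h_111 = 4;  h_112 = 1
  h_113 = 0;  h_114 = 2;  h_115 = 1;  h_116 = 0;  h_117 = 2;  h_118 = 4
  h_119 = 2;  h_120 = 0;  h_121 = 4;  h_122 = 4;  h_123 = 0;  h_124 = 3
  h_125 = 4;  h_126 = 4;  h_127 = 2;  h_128 = 3;  h_129 = 2;  h_130 = 4
  h_131 = 4;  h_132 = 4;  h_133 = 1;  h_134 = 1;  h_135 = 1;  h_136 = 3
  h_137 = 1;  h_138 = 4;  h_139 = 0;  h_140 = 1;  h_141 = 2;  h_142 = 4
  h_143 = 1;  h_144 = 4;  h_145 = 4;  h_146 = 1;  h_147 = 3;  h_148 = 4
  h_149 = 0;  h_150 = 1;  h_151 = 2;  h_152 = 0;  h_153 = 2;  h_154 = 2
  h_155 = 0;  h_156 = 2;  h_157 = 0;  h_158 = 1;  h_159 = 4;  h_160 = 2
  h_161 = 2;  h_162 = 3;  h_163 = 4;  h_164 = 0;  h_165 = 3;  h_166 = 2
  h_167 = 4;  h_168 = 3;  h_169 = 2;  h_170 = 2;  h_171 = 2;  h_172 = 4
  h_173 = 0;  h_174 = 2;  h_175 = 3;  h_176 = 0;  h_177 = 0;  h_178 = 4
  h_179 = 4;  h_180 = 1;  h_181 = 3;  h_182 = 1;  h_183 = 2;  h_184 = 2
  h_185 = 4;  h_186 = 2;  h_187 = 1;  h_188 = 1;  h_189 = 3;  h_190 = 4
  h_191 = 0;  h_192 = 2;  h_193 = 3;  h_194 = 3;  h_195 = 3;  h_196 = 3
  h_197 = 2;  h_198 = 4;  h_199 = 4;  h_200 = 2
h_201 = 1·2 + 2·4 + 1·4 + 3·2 + 3·3 = 4
h_202 = 1·4 + 2·2 + 1·4 + 3·4 + 3·2 = 0

0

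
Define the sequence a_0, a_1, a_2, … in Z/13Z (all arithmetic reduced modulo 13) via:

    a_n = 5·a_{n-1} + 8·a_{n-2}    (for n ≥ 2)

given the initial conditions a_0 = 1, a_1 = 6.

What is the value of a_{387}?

0

a_2 = 5·6 + 8·1 = 12
a_3 = 5·12 + 8·6 = 4
a_4 = 5·4 + 8·12 = 12
a_5 = 5·12 + 8·4 = 1
a_6 = 5·1 + 8·12 = 10
a_7 = 5·10 + 8·1 = 6
a_8 = 5·6 + 8·10 = 6
a_9 = 5·6 + 8·6 = 0
a_10 = 5·0 + 8·6 = 9
a_11 = 5·9 + 8·0 = 6
a_12 = 5·6 + 8·9 = 11
a_13 = 5·11 + 8·6 = 12
a_14 = 5·12 + 8·11 = 5
a_15 = 5·5 + 8·12 = 4
a_16 = 5·4 + 8·5 = 8
a_17 = 5·8 + 8·4 = 7
a_18 = 5·7 + 8·8 = 8
a_19 = 5·8 + 8·7 = 5
a_20 = 5·5 + 8·8 = 11
a_21 = 5·11 + 8·5 = 4
a_22 = 5·4 + 8·11 = 4
a_23 = 5·4 + 8·4 = 0
a_24 = 5·0 + 8·4 = 6
a_25 = 5·6 + 8·0 = 4
a_26 = 5·4 + 8·6 = 3
a_27 = 5·3 + 8·4 = 8
a_28 = 5·8 + 8·3 = 12
a_29 = 5·12 + 8·8 = 7
a_30 = 5·7 + 8·12 = 1
a_31 = 5·1 + 8·7 = 9
a_32 = 5·9 + 8·1 = 1
a_33 = 5·1 + 8·9 = 12
a_34 = 5·12 + 8·1 = 3
a_35 = 5·3 + 8·12 = 7
a_36 = 5·7 + 8·3 = 7
a_37 = 5·7 + 8·7 = 0
a_38 = 5·0 + 8·7 = 4
a_39 = 5·4 + 8·0 = 7
a_40 = 5·7 + 8·4 = 2
a_41 = 5·2 + 8·7 = 1
a_42 = 5·1 + 8·2 = 8
a_43 = 5·8 + 8·1 = 9
a_44 = 5·9 + 8·8 = 5
a_45 = 5·5 + 8·9 = 6
a_46 = 5·6 + 8·5 = 5
a_47 = 5·5 + 8·6 = 8
a_48 = 5·8 + 8·5 = 2
a_49 = 5·2 + 8·8 = 9
a_50 = 5·9 + 8·2 = 9
a_51 = 5·9 + 8·9 = 0
a_52 = 5·0 + 8·9 = 7
a_53 = 5·7 + 8·0 = 9
a_54 = 5·9 + 8·7 = 10
a_55 = 5·10 + 8·9 = 5
a_56 = 5·5 + 8·10 = 1
a_57 = 5·1 + 8·5 = 6
(a_56, a_57) = (1, 6) = (a_0, a_1), so the sequence has period 56.
387 ≡ 51 (mod 56), hence a_387 = a_51 = 0.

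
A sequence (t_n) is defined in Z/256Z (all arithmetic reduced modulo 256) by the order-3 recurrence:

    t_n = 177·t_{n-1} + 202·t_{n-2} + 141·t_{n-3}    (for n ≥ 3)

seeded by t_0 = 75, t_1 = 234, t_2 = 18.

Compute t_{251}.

146

t_3 = 177·18 + 202·234 + 141·75 = 101
t_4 = 177·101 + 202·18 + 141·234 = 235
t_5 = 177·235 + 202·101 + 141·18 = 23
t_6 = 177·23 + 202·235 + 141·101 = 246
t_7 = 177·246 + 202·23 + 141·235 = 171
t_8 = 177·171 + 202·246 + 141·23 = 2
Continuing the recurrence:
  t_9 = 206;  t_10 = 49;  t_11 = 135;  t_12 = 119;  t_13 = 202;  t_14 = 235
  t_15 = 106;  t_16 = 250;  t_17 = 237;  t_18 = 131;  t_19 = 71;  t_20 = 254
  t_21 = 203;  t_22 = 226;  t_23 = 86;  t_24 = 153;  t_25 = 31;  t_26 = 135
  t_27 = 18;  t_28 = 11;  t_29 = 42;  t_30 = 162;  t_31 = 53;  t_32 = 155
  t_33 = 55;  t_34 = 134;  t_35 = 107;  t_36 = 2;  t_37 = 158;  t_38 = 193
  t_39 = 55;  t_40 = 87;  t_41 = 218;  t_42 = 171;  t_43 = 42;  t_44 = 10
  t_45 = 61;  t_46 = 51;  t_47 = 231;  t_48 = 142;  t_49 = 139;  t_50 = 98
  t_51 = 166;  t_52 = 169;  t_53 = 207;  t_54 = 231;  t_55 = 34;  t_56 = 203
  t_57 = 106;  t_58 = 50;  t_59 = 5;  t_60 = 75;  t_61 = 87;  t_62 = 22
  t_63 = 43;  t_64 = 2;  t_65 = 110;  t_66 = 81;  t_67 = 231;  t_68 = 55
  t_69 = 234;  t_70 = 107;  t_71 = 234;  t_72 = 26;  t_73 = 141;  t_74 = 227
  t_75 = 135;  t_76 = 30;  t_77 = 75;  t_78 = 226;  t_79 = 246;  t_80 = 185
  t_81 = 127;  t_82 = 71;  t_83 = 50;  t_84 = 139;  t_85 = 170;  t_86 = 194
  t_87 = 213;  t_88 = 251;  t_89 = 119;  t_90 = 166;  t_91 = 235;  t_92 = 2
  t_93 = 62;  t_94 = 225;  t_95 = 151;  t_96 = 23;  t_97 = 250;  t_98 = 43
  t_99 = 170;  t_100 = 42;  t_101 = 221;  t_102 = 147;  t_103 = 39;  t_104 = 174
  t_105 = 11;  t_106 = 98;  t_107 = 70;  t_108 = 201;  t_109 = 47;  t_110 = 167
  t_111 = 66;  t_112 = 75;  t_113 = 234;  t_114 = 82;  t_115 = 165;  t_116 = 171
  t_117 = 151;  t_118 = 54;  t_119 = 171;  t_120 = 2;  t_121 = 14;  t_122 = 113
  t_123 = 71;  t_124 = 247;  t_125 = 10;  t_126 = 235;  t_127 = 106;  t_128 = 58
  t_129 = 45;  t_130 = 67;  t_131 = 199;  t_132 = 62;  t_133 = 203;  t_134 = 226
  t_135 = 150;  t_136 = 217;  t_137 = 223;  t_138 = 7;  t_139 = 82;  t_140 = 11
  t_141 = 42;  t_142 = 226;  t_143 = 117;  t_144 = 91;  t_145 = 183;  t_146 = 198
  t_147 = 107;  t_148 = 2;  t_149 = 222;  t_150 = 1;  t_151 = 247;  t_152 = 215
  t_153 = 26;  t_154 = 171;  t_155 = 42;  t_156 = 74;  t_157 = 125;  t_158 = 243
  t_159 = 103;  t_160 = 206;  t_161 = 139;  t_162 = 98;  t_163 = 230;  t_164 = 233
  t_165 = 143;  t_166 = 103;  t_167 = 98;  t_168 = 203;  t_169 = 106;  t_170 = 114
  t_171 = 69;  t_172 = 11;  t_173 = 215;  t_174 = 86;  t_175 = 43;  t_176 = 2
  t_177 = 174;  t_178 = 145;  t_179 = 167;  t_180 = 183;  t_181 = 42;  t_182 = 107
  t_183 = 234;  t_184 = 90;  t_185 = 205;  t_186 = 163;  t_187 = 7;  t_188 = 94
  t_189 = 75;  t_190 = 226;  t_191 = 54;  t_192 = 249;  t_193 = 63;  t_194 = 199
  t_195 = 114;  t_196 = 139;  t_197 = 170;  t_198 = 2;  t_199 = 21;  t_200 = 187
  t_201 = 247;  t_202 = 230;  t_203 = 235;  t_204 = 2;  t_205 = 126;  t_206 = 33
  t_207 = 87;  t_208 = 151;  t_209 = 58;  t_210 = 43;  t_211 = 170;  t_212 = 106
  t_213 = 29;  t_214 = 83;  t_215 = 167;  t_216 = 238;  t_217 = 11;  t_218 = 98
  t_219 = 134;  t_220 = 9;  t_221 = 239;  t_222 = 39;  t_223 = 130;  t_224 = 75
  t_225 = 234;  t_226 = 146;  t_227 = 229;  t_228 = 107;  t_229 = 23;  t_230 = 118
  t_231 = 171;  t_232 = 2;  t_233 = 78;  t_234 = 177;  t_235 = 7;  t_236 = 119
  t_237 = 74;  t_238 = 235;  t_239 = 106;  t_240 = 122;  t_241 = 109;  t_242 = 3
  t_243 = 71;  t_244 = 126;  t_245 = 203;  t_246 = 226;  t_247 = 214;  t_248 = 25
  t_249 = 159
t_250 = 177·159 + 202·25 + 141·214 = 135
t_251 = 177·135 + 202·159 + 141·25 = 146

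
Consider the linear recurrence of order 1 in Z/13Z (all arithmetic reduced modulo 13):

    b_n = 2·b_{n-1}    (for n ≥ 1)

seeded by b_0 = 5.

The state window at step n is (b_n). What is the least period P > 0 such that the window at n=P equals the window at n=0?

n=0: window = (5)
n=1: window = (10)
n=2: window = (7)
n=3: window = (1)
n=4: window = (2)
n=5: window = (4)
n=6: window = (8)
n=7: window = (3)
n=8: window = (6)
n=9: window = (12)
n=10: window = (11)
n=11: window = (9)
n=12: window = (5)
window at n=12 equals window at n=0 → period = 12

12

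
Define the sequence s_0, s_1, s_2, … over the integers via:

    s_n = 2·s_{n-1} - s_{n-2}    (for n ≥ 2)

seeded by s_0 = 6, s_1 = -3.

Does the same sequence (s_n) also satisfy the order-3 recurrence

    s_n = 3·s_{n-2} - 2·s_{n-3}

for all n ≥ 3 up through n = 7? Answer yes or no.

Terms s_0..s_7: 6, -3, -12, -21, -30, -39, -48, -57
n=3: candidate gives -21, actual s_3 = -21 ✓
n=4: candidate gives -30, actual s_4 = -30 ✓
n=5: candidate gives -39, actual s_5 = -39 ✓
n=6: candidate gives -48, actual s_6 = -48 ✓
n=7: candidate gives -57, actual s_7 = -57 ✓

yes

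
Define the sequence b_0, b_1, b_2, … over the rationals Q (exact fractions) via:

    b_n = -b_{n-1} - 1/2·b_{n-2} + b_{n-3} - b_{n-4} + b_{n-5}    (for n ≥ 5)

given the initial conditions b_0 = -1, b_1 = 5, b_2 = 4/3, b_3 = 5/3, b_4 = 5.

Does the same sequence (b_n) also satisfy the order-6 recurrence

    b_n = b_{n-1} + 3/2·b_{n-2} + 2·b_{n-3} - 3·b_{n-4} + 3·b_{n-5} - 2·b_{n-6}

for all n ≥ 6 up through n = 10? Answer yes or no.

Terms b_0..b_10: -1, 5, 4/3, 5/3, 5, -21/2, 40/3, -41/12, -205/12, 381/8, -199/3
n=6: candidate gives 40/3, actual b_6 = 40/3 ✓
n=7: candidate gives -41/12, actual b_7 = -41/12 ✓
n=8: candidate gives -205/12, actual b_8 = -205/12 ✓
n=9: candidate gives 381/8, actual b_9 = 381/8 ✓
n=10: candidate gives -199/3, actual b_10 = -199/3 ✓

yes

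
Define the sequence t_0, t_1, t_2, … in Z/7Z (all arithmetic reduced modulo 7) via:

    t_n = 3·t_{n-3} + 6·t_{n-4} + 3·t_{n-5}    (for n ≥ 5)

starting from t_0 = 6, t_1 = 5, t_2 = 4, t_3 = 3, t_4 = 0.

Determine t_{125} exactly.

5

t_5 = 0·0 + 0·3 + 3·4 + 6·5 + 3·6 = 4
t_6 = 0·4 + 0·0 + 3·3 + 6·4 + 3·5 = 6
t_7 = 0·6 + 0·4 + 3·0 + 6·3 + 3·4 = 2
t_8 = 0·2 + 0·6 + 3·4 + 6·0 + 3·3 = 0
t_9 = 0·0 + 0·2 + 3·6 + 6·4 + 3·0 = 0
t_10 = 0·0 + 0·0 + 3·2 + 6·6 + 3·4 = 5
Continuing the recurrence:
  t_11 = 2;  t_12 = 6;  t_13 = 1;  t_14 = 1;  t_15 = 3;  t_16 = 3
  t_17 = 6;  t_18 = 4;  t_19 = 2;  t_20 = 3;  t_21 = 1;  t_22 = 6
  t_23 = 5;  t_24 = 6;  t_25 = 5;  t_26 = 5;  t_27 = 3;  t_28 = 3
  t_29 = 0;  t_30 = 5;  t_31 = 0;  t_32 = 6;  t_33 = 3;  t_34 = 2
  t_35 = 5;  t_36 = 3;  t_37 = 0;  t_38 = 1;  t_39 = 3;  t_40 = 5
  t_41 = 5;  t_42 = 1;  t_43 = 1;  t_44 = 5;  t_45 = 6;  t_46 = 3
  t_47 = 3;  t_48 = 2;  t_49 = 4;  t_50 = 3;  t_51 = 5;  t_52 = 5
  t_53 = 4;  t_54 = 3;  t_55 = 5;  t_56 = 1;  t_57 = 6;  t_58 = 3
  t_59 = 0;  t_60 = 4;  t_61 = 6;  t_62 = 1;  t_63 = 0;  t_64 = 0
  t_65 = 2;  t_66 = 3;  t_67 = 3;  t_68 = 6;  t_69 = 0;  t_70 = 5
  t_71 = 3;  t_72 = 3;  t_73 = 5;  t_74 = 4;  t_75 = 0;  t_76 = 0
  t_77 = 2;  t_78 = 4;  t_79 = 5;  t_80 = 6;  t_81 = 3;  t_82 = 3
  t_83 = 4;  t_84 = 4;  t_85 = 3;  t_86 = 4;  t_87 = 3;  t_88 = 3
  t_89 = 0;  t_90 = 0;  t_91 = 4;  t_92 = 6;  t_93 = 2;  t_94 = 5
  t_95 = 0;  t_96 = 5;  t_97 = 3;  t_98 = 1;  t_99 = 2;  t_100 = 4
  t_101 = 1;  t_102 = 0;  t_103 = 6;  t_104 = 5;  t_105 = 4;  t_106 = 0
  t_107 = 2;  t_108 = 4;  t_109 = 4;  t_110 = 4;  t_111 = 3;  t_112 = 0
  t_113 = 6;  t_114 = 3;  t_115 = 2;  t_116 = 6;  t_117 = 3;  t_118 = 0
  t_119 = 4;  t_120 = 2;  t_121 = 1;  t_122 = 0;  t_123 = 2
t_124 = 0·2 + 0·0 + 3·1 + 6·2 + 3·4 = 6
t_125 = 0·6 + 0·2 + 3·0 + 6·1 + 3·2 = 5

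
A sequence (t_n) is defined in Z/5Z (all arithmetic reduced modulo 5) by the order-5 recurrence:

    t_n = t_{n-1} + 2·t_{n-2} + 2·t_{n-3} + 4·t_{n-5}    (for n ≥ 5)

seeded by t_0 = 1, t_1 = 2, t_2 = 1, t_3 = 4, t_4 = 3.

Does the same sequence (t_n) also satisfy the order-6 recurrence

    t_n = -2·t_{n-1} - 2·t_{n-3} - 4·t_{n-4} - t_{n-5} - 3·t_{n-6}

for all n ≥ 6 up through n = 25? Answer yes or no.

yes

Terms t_0..t_25: 1, 2, 1, 4, 3, 2, 4, 3, 1, 2, 3, 0, 2, 2, 4, 4, 1, 0, 3, 1, 3, 0, 3, 1, 1, 1
n=6: candidate gives 4, actual t_6 = 4 ✓
n=7: candidate gives 3, actual t_7 = 3 ✓
n=8: candidate gives 1, actual t_8 = 1 ✓
n=9: candidate gives 2, actual t_9 = 2 ✓
n=10: candidate gives 3, actual t_10 = 3 ✓
n=11: candidate gives 0, actual t_11 = 0 ✓
n=12: candidate gives 2, actual t_12 = 2 ✓
n=13: candidate gives 2, actual t_13 = 2 ✓
n=14: candidate gives 4, actual t_14 = 4 ✓
n=15: candidate gives 4, actual t_15 = 4 ✓
n=16: candidate gives 1, actual t_16 = 1 ✓
n=17: candidate gives 0, actual t_17 = 0 ✓
n=18: candidate gives 3, actual t_18 = 3 ✓
n=19: candidate gives 1, actual t_19 = 1 ✓
n=20: candidate gives 3, actual t_20 = 3 ✓
n=21: candidate gives 0, actual t_21 = 0 ✓
n=22: candidate gives 3, actual t_22 = 3 ✓
n=23: candidate gives 1, actual t_23 = 1 ✓
n=24: candidate gives 1, actual t_24 = 1 ✓
n=25: candidate gives 1, actual t_25 = 1 ✓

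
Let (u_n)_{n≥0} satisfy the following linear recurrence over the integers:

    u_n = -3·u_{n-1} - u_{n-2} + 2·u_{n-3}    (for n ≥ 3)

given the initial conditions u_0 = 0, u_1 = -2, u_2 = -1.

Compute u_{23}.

24883435

u_3 = -3·-1 + -1·-2 + 2·0 = 5
u_4 = -3·5 + -1·-1 + 2·-2 = -18
u_5 = -3·-18 + -1·5 + 2·-1 = 47
u_6 = -3·47 + -1·-18 + 2·5 = -113
u_7 = -3·-113 + -1·47 + 2·-18 = 256
u_8 = -3·256 + -1·-113 + 2·47 = -561
u_9 = -3·-561 + -1·256 + 2·-113 = 1201
u_10 = -3·1201 + -1·-561 + 2·256 = -2530
u_11 = -3·-2530 + -1·1201 + 2·-561 = 5267
u_12 = -3·5267 + -1·-2530 + 2·1201 = -10869
u_13 = -3·-10869 + -1·5267 + 2·-2530 = 22280
u_14 = -3·22280 + -1·-10869 + 2·5267 = -45437
u_15 = -3·-45437 + -1·22280 + 2·-10869 = 92293
u_16 = -3·92293 + -1·-45437 + 2·22280 = -186882
u_17 = -3·-186882 + -1·92293 + 2·-45437 = 377479
u_18 = -3·377479 + -1·-186882 + 2·92293 = -760969
u_19 = -3·-760969 + -1·377479 + 2·-186882 = 1531664
u_20 = -3·1531664 + -1·-760969 + 2·377479 = -3079065
u_21 = -3·-3079065 + -1·1531664 + 2·-760969 = 6183593
u_22 = -3·6183593 + -1·-3079065 + 2·1531664 = -12408386
u_23 = -3·-12408386 + -1·6183593 + 2·-3079065 = 24883435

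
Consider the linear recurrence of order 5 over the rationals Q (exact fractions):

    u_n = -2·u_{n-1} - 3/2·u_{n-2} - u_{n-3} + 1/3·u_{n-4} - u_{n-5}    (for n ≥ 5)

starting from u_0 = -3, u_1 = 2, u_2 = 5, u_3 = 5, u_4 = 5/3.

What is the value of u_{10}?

1891/24

u_5 = -2·5/3 + -3/2·5 + -1·5 + 1/3·2 + -1·-3 = -73/6
u_6 = -2·-73/6 + -3/2·5/3 + -1·5 + 1/3·5 + -1·2 = 33/2
u_7 = -2·33/2 + -3/2·-73/6 + -1·5/3 + 1/3·5 + -1·5 = -79/4
u_8 = -2·-79/4 + -3/2·33/2 + -1·-73/6 + 1/3·5/3 + -1·5 = 809/36
u_9 = -2·809/36 + -3/2·-79/4 + -1·33/2 + 1/3·-73/6 + -1·5/3 = -901/24
u_10 = -2·-901/24 + -3/2·809/36 + -1·-79/4 + 1/3·33/2 + -1·-73/6 = 1891/24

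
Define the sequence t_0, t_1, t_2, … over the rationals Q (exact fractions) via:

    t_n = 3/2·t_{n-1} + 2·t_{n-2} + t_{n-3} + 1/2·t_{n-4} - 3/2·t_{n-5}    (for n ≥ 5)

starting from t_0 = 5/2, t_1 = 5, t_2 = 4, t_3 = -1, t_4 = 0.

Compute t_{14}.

-13791051/2048

t_5 = 3/2·0 + 2·-1 + 1·4 + 1/2·5 + -3/2·5/2 = 3/4
t_6 = 3/2·3/4 + 2·0 + 1·-1 + 1/2·4 + -3/2·5 = -43/8
t_7 = 3/2·-43/8 + 2·3/4 + 1·0 + 1/2·-1 + -3/2·4 = -209/16
t_8 = 3/2·-209/16 + 2·-43/8 + 1·3/4 + 1/2·0 + -3/2·-1 = -899/32
t_9 = 3/2·-899/32 + 2·-209/16 + 1·-43/8 + 1/2·3/4 + -3/2·0 = -4689/64
t_10 = 3/2·-4689/64 + 2·-899/32 + 1·-209/16 + 1/2·-43/8 + -3/2·3/4 = -23419/128
t_11 = 3/2·-23419/128 + 2·-4689/64 + 1·-899/32 + 1/2·-209/16 + -3/2·-43/8 = -114569/256
t_12 = 3/2·-114569/256 + 2·-23419/128 + 1·-4689/64 + 1/2·-899/32 + -3/2·-209/16 = -565731/512
t_13 = 3/2·-565731/512 + 2·-114569/256 + 1·-23419/128 + 1/2·-4689/64 + -3/2·-899/32 = -2795457/1024
t_14 = 3/2·-2795457/1024 + 2·-565731/512 + 1·-114569/256 + 1/2·-23419/128 + -3/2·-4689/64 = -13791051/2048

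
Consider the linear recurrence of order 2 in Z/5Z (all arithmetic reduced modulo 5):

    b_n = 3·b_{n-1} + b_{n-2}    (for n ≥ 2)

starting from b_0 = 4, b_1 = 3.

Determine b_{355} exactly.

2

b_2 = 3·3 + 1·4 = 3
b_3 = 3·3 + 1·3 = 2
b_4 = 3·2 + 1·3 = 4
b_5 = 3·4 + 1·2 = 4
b_6 = 3·4 + 1·4 = 1
b_7 = 3·1 + 1·4 = 2
b_8 = 3·2 + 1·1 = 2
b_9 = 3·2 + 1·2 = 3
b_10 = 3·3 + 1·2 = 1
b_11 = 3·1 + 1·3 = 1
b_12 = 3·1 + 1·1 = 4
b_13 = 3·4 + 1·1 = 3
(b_12, b_13) = (4, 3) = (b_0, b_1), so the sequence has period 12.
355 ≡ 7 (mod 12), hence b_355 = b_7 = 2.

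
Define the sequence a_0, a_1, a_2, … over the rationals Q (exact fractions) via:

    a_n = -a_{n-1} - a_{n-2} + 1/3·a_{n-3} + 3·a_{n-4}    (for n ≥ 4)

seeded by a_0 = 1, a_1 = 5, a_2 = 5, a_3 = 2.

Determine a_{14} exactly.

a_4 = -1·2 + -1·5 + 1/3·5 + 3·1 = -7/3
a_5 = -1·-7/3 + -1·2 + 1/3·5 + 3·5 = 17
a_6 = -1·17 + -1·-7/3 + 1/3·2 + 3·5 = 1
a_7 = -1·1 + -1·17 + 1/3·-7/3 + 3·2 = -115/9
a_8 = -1·-115/9 + -1·1 + 1/3·17 + 3·-7/3 = 94/9
a_9 = -1·94/9 + -1·-115/9 + 1/3·1 + 3·17 = 161/3
a_10 = -1·161/3 + -1·94/9 + 1/3·-115/9 + 3·1 = -1765/27
a_11 = -1·-1765/27 + -1·161/3 + 1/3·94/9 + 3·-115/9 = -625/27
a_12 = -1·-625/27 + -1·-1765/27 + 1/3·161/3 + 3·94/9 = 3719/27
a_13 = -1·3719/27 + -1·-625/27 + 1/3·-1765/27 + 3·161/3 = 1994/81
a_14 = -1·1994/81 + -1·3719/27 + 1/3·-625/27 + 3·-1765/27 = -9887/27

-9887/27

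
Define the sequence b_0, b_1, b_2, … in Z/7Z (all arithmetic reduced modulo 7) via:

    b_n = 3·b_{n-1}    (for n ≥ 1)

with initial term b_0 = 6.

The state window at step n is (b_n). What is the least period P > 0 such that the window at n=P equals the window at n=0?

6

n=0: window = (6)
n=1: window = (4)
n=2: window = (5)
n=3: window = (1)
n=4: window = (3)
n=5: window = (2)
n=6: window = (6)
window at n=6 equals window at n=0 → period = 6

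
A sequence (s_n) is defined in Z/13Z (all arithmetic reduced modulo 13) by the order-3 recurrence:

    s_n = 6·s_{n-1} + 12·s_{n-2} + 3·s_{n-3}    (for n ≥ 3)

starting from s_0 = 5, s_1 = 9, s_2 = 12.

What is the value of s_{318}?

s_3 = 6·12 + 12·9 + 3·5 = 0
s_4 = 6·0 + 12·12 + 3·9 = 2
s_5 = 6·2 + 12·0 + 3·12 = 9
s_6 = 6·9 + 12·2 + 3·0 = 0
s_7 = 6·0 + 12·9 + 3·2 = 10
s_8 = 6·10 + 12·0 + 3·9 = 9
Continuing the recurrence:
  s_9 = 5;  s_10 = 12;  s_11 = 3;  s_12 = 8;  s_13 = 3;  s_14 = 6
  s_15 = 5;  s_16 = 7;  s_17 = 3;  s_18 = 0;  s_19 = 5;  s_20 = 0
  s_21 = 8;  s_22 = 11;  s_23 = 6;  s_24 = 10;  s_25 = 9;  s_26 = 10
  s_27 = 3;  s_28 = 9;  s_29 = 3;  s_30 = 5;  s_31 = 2;  s_32 = 3
  s_33 = 5;  s_34 = 7;  s_35 = 7;  s_36 = 11;  s_37 = 2;  s_38 = 9
  s_39 = 7;  s_40 = 0;  s_41 = 7;  s_42 = 11;  s_43 = 7;  s_44 = 0
  s_45 = 0;  s_46 = 8;  s_47 = 9;  s_48 = 7;  s_49 = 5;  s_50 = 11
  s_51 = 4;  s_52 = 2;  s_53 = 2;  s_54 = 9;  s_55 = 6;  s_56 = 7
  s_57 = 11;  s_58 = 12;  s_59 = 4;  s_60 = 6;  s_61 = 3;  s_62 = 11
  s_63 = 3;  s_64 = 3;  s_65 = 9;  s_66 = 8;  s_67 = 9;  s_68 = 8
  s_69 = 11;  s_70 = 7;  s_71 = 3;  s_72 = 5;  s_73 = 9;  s_74 = 6
  s_75 = 3;  s_76 = 0;  s_77 = 2;  s_78 = 8;  s_79 = 7;  s_80 = 1
  s_81 = 10;  s_82 = 2;  s_83 = 5;  s_84 = 6;  s_85 = 11;  s_86 = 10
  s_87 = 2;  s_88 = 9;  s_89 = 4;  s_90 = 8;  s_91 = 6;  s_92 = 1
  s_93 = 11;  s_94 = 5;  s_95 = 9;  s_96 = 4;  s_97 = 4;  s_98 = 8
  s_99 = 4;  s_100 = 2;  s_101 = 6;  s_102 = 7;  s_103 = 3;  s_104 = 3
  s_105 = 10;  s_106 = 1;  s_107 = 5;  s_108 = 7;  s_109 = 1;  s_110 = 1
  s_111 = 0;  s_112 = 2;  s_113 = 2;  s_114 = 10;  s_115 = 12;  s_116 = 3
  s_117 = 10;  s_118 = 2;  s_119 = 11;  s_120 = 3;  s_121 = 0;  s_122 = 4
  s_123 = 7;  s_124 = 12;  s_125 = 12;  s_126 = 3;  s_127 = 3;  s_128 = 12
  s_129 = 0;  s_130 = 10;  s_131 = 5;  s_132 = 7;  s_133 = 2;  s_134 = 7
  s_135 = 9;  s_136 = 1;  s_137 = 5;  s_138 = 4;  s_139 = 9;  s_140 = 0
  s_141 = 3;  s_142 = 6;  s_143 = 7;  s_144 = 6;  s_145 = 8;  s_146 = 11
  s_147 = 11;  s_148 = 1;  s_149 = 2;  s_150 = 5;  s_151 = 5;  s_152 = 5
  s_153 = 1;  s_154 = 3;  s_155 = 6;  s_156 = 10;  s_157 = 11;  s_158 = 9
  s_159 = 8;  s_160 = 7;  s_161 = 9;  s_162 = 6;  s_163 = 9;  s_164 = 10
  s_165 = 4;  s_166 = 2;  s_167 = 12;  s_168 = 4;  s_169 = 5;  s_170 = 10
  s_171 = 2;  s_172 = 4;  s_173 = 0;  s_174 = 2;  s_175 = 11;  s_176 = 12
  s_177 = 2;  s_178 = 7;  s_179 = 11;  s_180 = 0;  s_181 = 10;  s_182 = 2
  s_183 = 2;  s_184 = 1;  s_185 = 10;  s_186 = 0;  s_187 = 6;  s_188 = 1
  s_189 = 0;  s_190 = 4;  s_191 = 1;  s_192 = 2;  s_193 = 10;  s_194 = 9
  s_195 = 11;  s_196 = 9;  s_197 = 5;  s_198 = 2;  s_199 = 8;  s_200 = 9
  s_201 = 0;  s_202 = 2;  s_203 = 0;  s_204 = 11;  s_205 = 7;  s_206 = 5
  s_207 = 4;  s_208 = 1;  s_209 = 4;  s_210 = 9;  s_211 = 1;  s_212 = 9
  s_213 = 2;  s_214 = 6;  s_215 = 9;  s_216 = 2;  s_217 = 8;  s_218 = 8
  s_219 = 7;  s_220 = 6;  s_221 = 1;  s_222 = 8;  s_223 = 0;  s_224 = 8
  s_225 = 7;  s_226 = 8;  s_227 = 0;  s_228 = 0;  s_229 = 11;  s_230 = 1
  s_231 = 8;  s_232 = 2;  s_233 = 7;  s_234 = 12;  s_235 = 6;  s_236 = 6
  s_237 = 1;  s_238 = 5;  s_239 = 8;  s_240 = 7;  s_241 = 10;  s_242 = 12
  s_243 = 5;  s_244 = 9;  s_245 = 7;  s_246 = 9;  s_247 = 9;  s_248 = 1
  s_249 = 11;  s_250 = 1;  s_251 = 11;  s_252 = 7;  s_253 = 8;  s_254 = 9
  s_255 = 2;  s_256 = 1;  s_257 = 5;  s_258 = 9;  s_259 = 0;  s_260 = 6
  s_261 = 11;  s_262 = 8;  s_263 = 3;  s_264 = 4;  s_265 = 6;  s_266 = 2
  s_267 = 5;  s_268 = 7;  s_269 = 4;  s_270 = 6;  s_271 = 1;  s_272 = 12
  s_273 = 11;  s_274 = 5;  s_275 = 3;  s_276 = 7;  s_277 = 2;  s_278 = 1
  s_279 = 12;  s_280 = 12;  s_281 = 11;  s_282 = 12;  s_283 = 6;  s_284 = 5
  s_285 = 8;  s_286 = 9;  s_287 = 9;  s_288 = 4;  s_289 = 3;  s_290 = 2
  s_291 = 8;  s_292 = 3;  s_293 = 3;  s_294 = 0;  s_295 = 6;  s_296 = 6
  s_297 = 4;  s_298 = 10;  s_299 = 9;  s_300 = 4;  s_301 = 6;  s_302 = 7
  s_303 = 9;  s_304 = 0;  s_305 = 12;  s_306 = 8;  s_307 = 10;  s_308 = 10
  s_309 = 9;  s_310 = 9;  s_311 = 10;  s_312 = 0;  s_313 = 4;  s_314 = 2
  s_315 = 8;  s_316 = 6
s_317 = 6·6 + 12·8 + 3·2 = 8
s_318 = 6·8 + 12·6 + 3·8 = 1

1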